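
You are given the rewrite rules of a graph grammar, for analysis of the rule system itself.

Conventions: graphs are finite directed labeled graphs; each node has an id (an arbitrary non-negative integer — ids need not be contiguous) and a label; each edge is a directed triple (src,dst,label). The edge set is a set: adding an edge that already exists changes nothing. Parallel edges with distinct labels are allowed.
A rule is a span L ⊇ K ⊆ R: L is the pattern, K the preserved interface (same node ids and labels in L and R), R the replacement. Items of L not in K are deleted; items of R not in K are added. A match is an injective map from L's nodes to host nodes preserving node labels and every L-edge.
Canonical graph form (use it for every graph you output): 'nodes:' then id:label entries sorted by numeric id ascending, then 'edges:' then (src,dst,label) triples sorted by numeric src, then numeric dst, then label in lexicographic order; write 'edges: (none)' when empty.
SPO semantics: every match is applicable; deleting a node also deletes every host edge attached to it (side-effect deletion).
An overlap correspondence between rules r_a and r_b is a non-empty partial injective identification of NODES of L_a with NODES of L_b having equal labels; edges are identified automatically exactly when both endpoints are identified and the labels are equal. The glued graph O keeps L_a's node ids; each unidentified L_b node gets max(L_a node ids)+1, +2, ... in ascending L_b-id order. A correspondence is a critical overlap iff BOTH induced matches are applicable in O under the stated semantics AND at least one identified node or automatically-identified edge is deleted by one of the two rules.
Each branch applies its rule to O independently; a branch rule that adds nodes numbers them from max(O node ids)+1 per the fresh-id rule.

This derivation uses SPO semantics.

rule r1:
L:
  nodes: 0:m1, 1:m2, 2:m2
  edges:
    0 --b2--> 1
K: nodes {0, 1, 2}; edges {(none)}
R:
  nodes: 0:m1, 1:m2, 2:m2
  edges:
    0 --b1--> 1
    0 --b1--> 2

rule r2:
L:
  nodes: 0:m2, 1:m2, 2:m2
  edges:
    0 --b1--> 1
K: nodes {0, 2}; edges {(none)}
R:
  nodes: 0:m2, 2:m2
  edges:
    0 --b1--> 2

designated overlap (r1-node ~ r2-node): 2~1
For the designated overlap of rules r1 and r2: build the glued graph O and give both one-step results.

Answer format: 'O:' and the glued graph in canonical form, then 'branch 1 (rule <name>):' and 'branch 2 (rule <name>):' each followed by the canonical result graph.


O:
nodes: 0:m1, 1:m2, 2:m2, 3:m2, 4:m2
edges: (0,1,b2); (3,2,b1)
branch 1 (rule r1):
nodes: 0:m1, 1:m2, 2:m2, 3:m2, 4:m2
edges: (0,1,b1); (0,2,b1); (3,2,b1)
branch 2 (rule r2):
nodes: 0:m1, 1:m2, 3:m2, 4:m2
edges: (0,1,b2); (3,4,b1)


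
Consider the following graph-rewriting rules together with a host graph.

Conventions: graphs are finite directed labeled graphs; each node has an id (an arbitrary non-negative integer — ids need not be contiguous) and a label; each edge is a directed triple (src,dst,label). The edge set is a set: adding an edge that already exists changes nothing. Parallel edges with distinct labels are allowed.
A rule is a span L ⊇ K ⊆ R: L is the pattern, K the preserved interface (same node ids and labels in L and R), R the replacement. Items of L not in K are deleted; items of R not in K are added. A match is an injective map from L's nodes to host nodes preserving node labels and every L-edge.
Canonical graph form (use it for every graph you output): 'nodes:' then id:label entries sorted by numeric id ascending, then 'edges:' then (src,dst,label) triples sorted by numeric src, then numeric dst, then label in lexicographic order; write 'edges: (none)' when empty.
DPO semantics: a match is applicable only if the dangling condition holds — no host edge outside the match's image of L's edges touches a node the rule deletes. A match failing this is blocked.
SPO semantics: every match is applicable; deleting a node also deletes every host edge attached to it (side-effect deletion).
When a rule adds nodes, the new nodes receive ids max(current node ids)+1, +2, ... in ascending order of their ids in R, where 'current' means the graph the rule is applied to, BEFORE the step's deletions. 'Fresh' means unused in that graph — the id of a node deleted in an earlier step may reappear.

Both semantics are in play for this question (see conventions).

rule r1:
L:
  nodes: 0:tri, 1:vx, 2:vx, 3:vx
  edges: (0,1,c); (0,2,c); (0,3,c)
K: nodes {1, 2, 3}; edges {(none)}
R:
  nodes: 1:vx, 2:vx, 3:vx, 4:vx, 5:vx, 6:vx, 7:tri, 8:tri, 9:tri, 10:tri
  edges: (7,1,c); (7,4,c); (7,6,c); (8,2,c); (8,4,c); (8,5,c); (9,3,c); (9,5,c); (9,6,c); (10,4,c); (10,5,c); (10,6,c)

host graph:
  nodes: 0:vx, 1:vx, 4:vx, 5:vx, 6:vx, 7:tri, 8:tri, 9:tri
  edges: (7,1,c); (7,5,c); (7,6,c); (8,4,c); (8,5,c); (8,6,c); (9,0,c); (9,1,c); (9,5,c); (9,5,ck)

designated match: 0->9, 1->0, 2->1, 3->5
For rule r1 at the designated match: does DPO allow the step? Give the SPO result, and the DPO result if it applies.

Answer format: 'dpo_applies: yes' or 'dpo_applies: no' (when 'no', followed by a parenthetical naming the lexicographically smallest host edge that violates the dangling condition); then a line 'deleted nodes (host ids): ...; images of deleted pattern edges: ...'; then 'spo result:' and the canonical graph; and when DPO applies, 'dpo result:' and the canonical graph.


dpo_applies: no
(the rule deletes node 9, which keeps host edge (9,5,ck) outside the match image — the dangling condition fails, DPO blocks; SPO proceeds and side-deletes such edges)
deleted nodes (host ids): 9; images of deleted pattern edges: (9,0,c); (9,1,c); (9,5,c)
spo result:
nodes: 0:vx, 1:vx, 4:vx, 5:vx, 6:vx, 7:tri, 8:tri, 10:vx, 11:vx, 12:vx, 13:tri, 14:tri, 15:tri, 16:tri
edges: (7,1,c); (7,5,c); (7,6,c); (8,4,c); (8,5,c); (8,6,c); (13,0,c); (13,10,c); (13,12,c); (14,1,c); (14,10,c); (14,11,c); (15,5,c); (15,11,c); (15,12,c); (16,10,c); (16,11,c); (16,12,c)


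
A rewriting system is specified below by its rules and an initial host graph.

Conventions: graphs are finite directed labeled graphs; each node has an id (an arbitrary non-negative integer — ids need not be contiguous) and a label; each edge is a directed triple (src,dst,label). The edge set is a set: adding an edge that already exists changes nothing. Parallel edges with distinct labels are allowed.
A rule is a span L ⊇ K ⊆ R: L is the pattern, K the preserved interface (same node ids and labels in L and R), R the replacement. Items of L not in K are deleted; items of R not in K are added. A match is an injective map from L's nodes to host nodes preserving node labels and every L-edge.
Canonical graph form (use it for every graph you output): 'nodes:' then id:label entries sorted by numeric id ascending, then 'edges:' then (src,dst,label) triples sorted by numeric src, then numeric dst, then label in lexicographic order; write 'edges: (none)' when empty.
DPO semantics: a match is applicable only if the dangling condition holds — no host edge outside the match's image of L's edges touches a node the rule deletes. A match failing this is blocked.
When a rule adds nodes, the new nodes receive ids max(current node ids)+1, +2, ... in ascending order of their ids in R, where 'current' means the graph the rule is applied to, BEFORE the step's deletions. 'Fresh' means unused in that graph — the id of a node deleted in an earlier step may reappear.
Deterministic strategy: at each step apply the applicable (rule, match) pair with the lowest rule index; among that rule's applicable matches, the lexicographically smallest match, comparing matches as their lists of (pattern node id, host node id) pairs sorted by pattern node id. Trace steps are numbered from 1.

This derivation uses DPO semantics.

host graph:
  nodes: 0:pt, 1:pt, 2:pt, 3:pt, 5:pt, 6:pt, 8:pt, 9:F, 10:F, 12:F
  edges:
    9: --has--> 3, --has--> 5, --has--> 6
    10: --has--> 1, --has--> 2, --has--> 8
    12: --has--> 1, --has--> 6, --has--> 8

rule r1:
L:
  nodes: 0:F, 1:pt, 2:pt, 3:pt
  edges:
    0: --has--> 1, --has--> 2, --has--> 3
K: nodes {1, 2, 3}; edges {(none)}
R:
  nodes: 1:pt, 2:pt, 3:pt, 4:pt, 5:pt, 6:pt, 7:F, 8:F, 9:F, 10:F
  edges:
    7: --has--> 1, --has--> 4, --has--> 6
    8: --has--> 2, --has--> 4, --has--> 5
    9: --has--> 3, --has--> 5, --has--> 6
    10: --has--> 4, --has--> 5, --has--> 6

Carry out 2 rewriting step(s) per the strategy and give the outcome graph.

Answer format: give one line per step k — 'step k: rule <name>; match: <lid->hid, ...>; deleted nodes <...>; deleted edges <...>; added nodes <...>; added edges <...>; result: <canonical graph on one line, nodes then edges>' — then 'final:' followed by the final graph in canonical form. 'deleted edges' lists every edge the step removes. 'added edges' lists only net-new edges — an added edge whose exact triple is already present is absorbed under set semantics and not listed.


step 1: rule r1; match: 0->9, 1->3, 2->5, 3->6; deleted nodes 9; deleted edges (9,3,has); (9,5,has); (9,6,has); added nodes 13, 14, 15, 16, 17, 18, 19; added edges (16,3,has); (16,13,has); (16,15,has); (17,5,has); (17,13,has); (17,14,has); (18,6,has); (18,14,has); (18,15,has); (19,13,has); (19,14,has); (19,15,has); result: nodes: 0:pt, 1:pt, 2:pt, 3:pt, 5:pt, 6:pt, 8:pt, 10:F, 12:F, 13:pt, 14:pt, 15:pt, 16:F, 17:F, 18:F, 19:F edges: (10,1,has); (10,2,has); (10,8,has); (12,1,has); (12,6,has); (12,8,has); (16,3,has); (16,13,has); (16,15,has); (17,5,has); (17,13,has); (17,14,has); (18,6,has); (18,14,has); (18,15,has); (19,13,has); (19,14,has); (19,15,has)
step 2: rule r1; match: 0->10, 1->1, 2->2, 3->8; deleted nodes 10; deleted edges (10,1,has); (10,2,has); (10,8,has); added nodes 20, 21, 22, 23, 24, 25, 26; added edges (23,1,has); (23,20,has); (23,22,has); (24,2,has); (24,20,has); (24,21,has); (25,8,has); (25,21,has); (25,22,has); (26,20,has); (26,21,has); (26,22,has); result: nodes: 0:pt, 1:pt, 2:pt, 3:pt, 5:pt, 6:pt, 8:pt, 12:F, 13:pt, 14:pt, 15:pt, 16:F, 17:F, 18:F, 19:F, 20:pt, 21:pt, 22:pt, 23:F, 24:F, 25:F, 26:F edges: (12,1,has); (12,6,has); (12,8,has); (16,3,has); (16,13,has); (16,15,has); (17,5,has); (17,13,has); (17,14,has); (18,6,has); (18,14,has); (18,15,has); (19,13,has); (19,14,has); (19,15,has); (23,1,has); (23,20,has); (23,22,has); (24,2,has); (24,20,has); (24,21,has); (25,8,has); (25,21,has); (25,22,has); (26,20,has); (26,21,has); (26,22,has)
final:
nodes: 0:pt, 1:pt, 2:pt, 3:pt, 5:pt, 6:pt, 8:pt, 12:F, 13:pt, 14:pt, 15:pt, 16:F, 17:F, 18:F, 19:F, 20:pt, 21:pt, 22:pt, 23:F, 24:F, 25:F, 26:F
edges: (12,1,has); (12,6,has); (12,8,has); (16,3,has); (16,13,has); (16,15,has); (17,5,has); (17,13,has); (17,14,has); (18,6,has); (18,14,has); (18,15,has); (19,13,has); (19,14,has); (19,15,has); (23,1,has); (23,20,has); (23,22,has); (24,2,has); (24,20,has); (24,21,has); (25,8,has); (25,21,has); (25,22,has); (26,20,has); (26,21,has); (26,22,has)


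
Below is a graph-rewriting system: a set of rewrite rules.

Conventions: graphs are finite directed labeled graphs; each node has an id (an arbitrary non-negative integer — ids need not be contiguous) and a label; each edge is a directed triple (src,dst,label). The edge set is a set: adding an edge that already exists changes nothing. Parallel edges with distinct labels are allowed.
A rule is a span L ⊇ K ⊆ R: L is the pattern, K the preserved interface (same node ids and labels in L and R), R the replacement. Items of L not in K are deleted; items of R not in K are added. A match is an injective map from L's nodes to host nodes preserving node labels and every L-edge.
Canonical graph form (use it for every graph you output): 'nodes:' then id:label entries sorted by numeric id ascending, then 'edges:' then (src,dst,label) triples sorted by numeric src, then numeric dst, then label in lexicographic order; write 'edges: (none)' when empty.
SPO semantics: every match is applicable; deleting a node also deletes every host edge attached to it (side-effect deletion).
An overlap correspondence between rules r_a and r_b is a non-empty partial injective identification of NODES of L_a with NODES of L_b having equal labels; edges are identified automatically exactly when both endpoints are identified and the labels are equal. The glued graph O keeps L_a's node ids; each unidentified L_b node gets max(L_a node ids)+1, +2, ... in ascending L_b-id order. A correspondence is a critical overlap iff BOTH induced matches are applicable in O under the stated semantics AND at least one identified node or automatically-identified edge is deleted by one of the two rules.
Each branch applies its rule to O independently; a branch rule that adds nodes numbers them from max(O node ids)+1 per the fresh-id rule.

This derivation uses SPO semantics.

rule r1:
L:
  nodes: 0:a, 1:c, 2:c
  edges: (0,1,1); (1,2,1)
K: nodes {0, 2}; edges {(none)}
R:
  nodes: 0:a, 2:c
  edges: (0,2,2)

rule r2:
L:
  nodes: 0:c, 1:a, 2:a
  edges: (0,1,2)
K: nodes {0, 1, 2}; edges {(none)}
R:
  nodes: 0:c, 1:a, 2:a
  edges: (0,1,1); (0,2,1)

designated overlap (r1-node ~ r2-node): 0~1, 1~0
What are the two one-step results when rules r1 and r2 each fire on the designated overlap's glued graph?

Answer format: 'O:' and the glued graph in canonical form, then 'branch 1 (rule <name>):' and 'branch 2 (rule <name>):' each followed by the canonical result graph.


O:
nodes: 0:a, 1:c, 2:c, 3:a
edges: (0,1,1); (1,0,2); (1,2,1)
branch 1 (rule r1):
nodes: 0:a, 2:c, 3:a
edges: (0,2,2)
branch 2 (rule r2):
nodes: 0:a, 1:c, 2:c, 3:a
edges: (0,1,1); (1,0,1); (1,2,1); (1,3,1)


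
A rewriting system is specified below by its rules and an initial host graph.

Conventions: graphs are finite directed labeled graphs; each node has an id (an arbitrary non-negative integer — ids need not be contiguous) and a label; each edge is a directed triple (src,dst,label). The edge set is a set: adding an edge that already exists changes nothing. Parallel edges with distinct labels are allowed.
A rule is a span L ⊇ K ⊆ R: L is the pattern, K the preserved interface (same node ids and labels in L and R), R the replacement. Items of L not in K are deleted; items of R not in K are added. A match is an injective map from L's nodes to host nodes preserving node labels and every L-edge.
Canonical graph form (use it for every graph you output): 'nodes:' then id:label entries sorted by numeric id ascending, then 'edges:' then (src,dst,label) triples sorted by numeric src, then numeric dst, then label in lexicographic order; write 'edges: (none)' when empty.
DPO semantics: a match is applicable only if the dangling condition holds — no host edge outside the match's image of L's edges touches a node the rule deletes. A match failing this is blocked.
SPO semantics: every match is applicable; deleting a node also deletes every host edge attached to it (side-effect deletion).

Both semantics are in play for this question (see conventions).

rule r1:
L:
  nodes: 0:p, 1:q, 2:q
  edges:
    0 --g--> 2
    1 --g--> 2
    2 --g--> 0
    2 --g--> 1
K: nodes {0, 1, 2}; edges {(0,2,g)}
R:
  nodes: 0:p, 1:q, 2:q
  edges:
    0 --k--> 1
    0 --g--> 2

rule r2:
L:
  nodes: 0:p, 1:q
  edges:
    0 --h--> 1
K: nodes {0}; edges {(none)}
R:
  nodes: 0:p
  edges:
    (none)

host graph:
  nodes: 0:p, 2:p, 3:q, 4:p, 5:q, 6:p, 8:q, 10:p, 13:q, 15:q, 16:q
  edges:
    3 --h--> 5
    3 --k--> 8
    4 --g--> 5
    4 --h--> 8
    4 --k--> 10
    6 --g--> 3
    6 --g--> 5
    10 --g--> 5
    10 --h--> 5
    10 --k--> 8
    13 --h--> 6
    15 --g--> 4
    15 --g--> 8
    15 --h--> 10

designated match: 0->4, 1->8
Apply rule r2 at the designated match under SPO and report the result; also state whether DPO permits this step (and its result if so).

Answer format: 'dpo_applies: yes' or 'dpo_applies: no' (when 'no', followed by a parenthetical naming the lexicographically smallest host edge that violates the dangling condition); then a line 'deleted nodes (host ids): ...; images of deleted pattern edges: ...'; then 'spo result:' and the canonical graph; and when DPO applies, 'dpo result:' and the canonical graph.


dpo_applies: no
(the rule deletes node 8, which keeps host edge (3,8,k) outside the match image — the dangling condition fails, DPO blocks; SPO proceeds and side-deletes such edges)
deleted nodes (host ids): 8; images of deleted pattern edges: (4,8,h)
spo result:
nodes: 0:p, 2:p, 3:q, 4:p, 5:q, 6:p, 10:p, 13:q, 15:q, 16:q
edges: (3,5,h); (4,5,g); (4,10,k); (6,3,g); (6,5,g); (10,5,g); (10,5,h); (13,6,h); (15,4,g); (15,10,h)


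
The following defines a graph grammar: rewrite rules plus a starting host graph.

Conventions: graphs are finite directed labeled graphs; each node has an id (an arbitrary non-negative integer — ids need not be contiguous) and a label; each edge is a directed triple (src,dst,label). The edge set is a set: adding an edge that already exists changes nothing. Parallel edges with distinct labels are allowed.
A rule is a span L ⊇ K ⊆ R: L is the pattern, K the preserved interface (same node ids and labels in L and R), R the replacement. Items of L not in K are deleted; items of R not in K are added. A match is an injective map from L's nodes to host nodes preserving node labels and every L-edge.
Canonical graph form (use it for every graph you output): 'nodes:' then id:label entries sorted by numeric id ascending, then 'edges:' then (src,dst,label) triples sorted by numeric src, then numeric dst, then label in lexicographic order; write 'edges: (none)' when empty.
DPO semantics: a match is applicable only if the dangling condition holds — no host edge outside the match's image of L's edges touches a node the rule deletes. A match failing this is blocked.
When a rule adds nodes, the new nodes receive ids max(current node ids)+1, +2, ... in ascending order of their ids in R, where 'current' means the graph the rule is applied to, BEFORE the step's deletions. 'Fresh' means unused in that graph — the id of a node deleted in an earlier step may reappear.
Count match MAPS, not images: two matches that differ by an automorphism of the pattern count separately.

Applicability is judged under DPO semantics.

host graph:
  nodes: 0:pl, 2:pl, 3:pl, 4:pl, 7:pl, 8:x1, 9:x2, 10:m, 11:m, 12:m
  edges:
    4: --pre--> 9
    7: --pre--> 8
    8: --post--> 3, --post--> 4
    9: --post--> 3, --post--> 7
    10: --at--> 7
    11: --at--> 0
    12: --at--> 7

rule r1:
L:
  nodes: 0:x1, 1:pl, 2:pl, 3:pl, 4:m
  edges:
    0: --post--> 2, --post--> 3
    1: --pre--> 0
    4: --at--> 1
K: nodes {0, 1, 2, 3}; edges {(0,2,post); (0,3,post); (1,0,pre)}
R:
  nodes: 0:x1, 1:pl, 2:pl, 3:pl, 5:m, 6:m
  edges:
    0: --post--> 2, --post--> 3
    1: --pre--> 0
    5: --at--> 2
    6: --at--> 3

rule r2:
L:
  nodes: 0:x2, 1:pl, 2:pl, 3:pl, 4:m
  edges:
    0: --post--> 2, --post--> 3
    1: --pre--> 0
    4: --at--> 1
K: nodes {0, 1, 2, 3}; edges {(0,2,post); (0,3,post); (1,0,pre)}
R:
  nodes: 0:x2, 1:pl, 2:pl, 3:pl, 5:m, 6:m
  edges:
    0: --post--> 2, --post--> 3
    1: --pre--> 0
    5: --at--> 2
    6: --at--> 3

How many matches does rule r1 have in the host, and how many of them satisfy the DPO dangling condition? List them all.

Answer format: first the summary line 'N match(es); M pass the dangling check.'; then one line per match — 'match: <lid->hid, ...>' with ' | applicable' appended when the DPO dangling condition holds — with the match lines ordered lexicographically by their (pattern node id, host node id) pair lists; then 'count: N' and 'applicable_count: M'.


4 match(es); 4 pass the dangling check.
match: 0->8, 1->7, 2->3, 3->4, 4->10 | applicable
match: 0->8, 1->7, 2->3, 3->4, 4->12 | applicable
match: 0->8, 1->7, 2->4, 3->3, 4->10 | applicable
match: 0->8, 1->7, 2->4, 3->3, 4->12 | applicable
count: 4
applicable_count: 4


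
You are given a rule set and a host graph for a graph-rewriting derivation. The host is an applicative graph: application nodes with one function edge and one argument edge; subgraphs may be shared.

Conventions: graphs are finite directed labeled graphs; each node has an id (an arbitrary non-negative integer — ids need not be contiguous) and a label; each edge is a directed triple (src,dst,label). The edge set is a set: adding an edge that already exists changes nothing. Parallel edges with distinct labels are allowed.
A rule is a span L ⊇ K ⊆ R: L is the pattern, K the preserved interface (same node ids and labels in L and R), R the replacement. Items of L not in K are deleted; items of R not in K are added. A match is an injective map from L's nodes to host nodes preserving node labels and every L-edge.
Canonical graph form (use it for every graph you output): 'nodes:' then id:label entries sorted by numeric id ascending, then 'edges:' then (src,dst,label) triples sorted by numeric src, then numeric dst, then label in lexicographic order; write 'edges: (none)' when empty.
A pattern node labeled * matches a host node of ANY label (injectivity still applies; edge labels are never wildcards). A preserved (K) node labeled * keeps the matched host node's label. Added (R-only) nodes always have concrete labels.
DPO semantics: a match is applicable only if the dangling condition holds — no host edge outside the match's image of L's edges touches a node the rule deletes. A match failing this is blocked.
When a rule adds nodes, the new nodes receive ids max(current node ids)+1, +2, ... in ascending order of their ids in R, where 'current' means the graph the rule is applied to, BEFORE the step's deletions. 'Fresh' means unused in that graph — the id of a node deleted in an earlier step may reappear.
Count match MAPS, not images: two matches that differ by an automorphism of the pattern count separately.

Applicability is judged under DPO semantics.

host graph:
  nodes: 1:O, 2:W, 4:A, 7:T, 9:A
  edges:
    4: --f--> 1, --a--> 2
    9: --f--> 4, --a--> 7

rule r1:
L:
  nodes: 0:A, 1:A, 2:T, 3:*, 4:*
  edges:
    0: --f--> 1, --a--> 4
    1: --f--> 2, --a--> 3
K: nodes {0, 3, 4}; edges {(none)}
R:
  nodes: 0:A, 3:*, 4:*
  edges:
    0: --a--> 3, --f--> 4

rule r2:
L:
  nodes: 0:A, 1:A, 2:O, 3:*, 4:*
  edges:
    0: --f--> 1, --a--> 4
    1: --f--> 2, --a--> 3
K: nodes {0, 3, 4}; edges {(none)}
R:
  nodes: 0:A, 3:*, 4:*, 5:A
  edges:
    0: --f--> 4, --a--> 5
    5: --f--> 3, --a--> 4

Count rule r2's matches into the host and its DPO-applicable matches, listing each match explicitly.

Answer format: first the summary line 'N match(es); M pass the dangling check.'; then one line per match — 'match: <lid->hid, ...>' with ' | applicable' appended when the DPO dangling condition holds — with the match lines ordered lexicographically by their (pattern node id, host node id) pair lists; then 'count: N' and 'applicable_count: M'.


1 match(es); 1 pass the dangling check.
match: 0->9, 1->4, 2->1, 3->2, 4->7 | applicable
count: 1
applicable_count: 1


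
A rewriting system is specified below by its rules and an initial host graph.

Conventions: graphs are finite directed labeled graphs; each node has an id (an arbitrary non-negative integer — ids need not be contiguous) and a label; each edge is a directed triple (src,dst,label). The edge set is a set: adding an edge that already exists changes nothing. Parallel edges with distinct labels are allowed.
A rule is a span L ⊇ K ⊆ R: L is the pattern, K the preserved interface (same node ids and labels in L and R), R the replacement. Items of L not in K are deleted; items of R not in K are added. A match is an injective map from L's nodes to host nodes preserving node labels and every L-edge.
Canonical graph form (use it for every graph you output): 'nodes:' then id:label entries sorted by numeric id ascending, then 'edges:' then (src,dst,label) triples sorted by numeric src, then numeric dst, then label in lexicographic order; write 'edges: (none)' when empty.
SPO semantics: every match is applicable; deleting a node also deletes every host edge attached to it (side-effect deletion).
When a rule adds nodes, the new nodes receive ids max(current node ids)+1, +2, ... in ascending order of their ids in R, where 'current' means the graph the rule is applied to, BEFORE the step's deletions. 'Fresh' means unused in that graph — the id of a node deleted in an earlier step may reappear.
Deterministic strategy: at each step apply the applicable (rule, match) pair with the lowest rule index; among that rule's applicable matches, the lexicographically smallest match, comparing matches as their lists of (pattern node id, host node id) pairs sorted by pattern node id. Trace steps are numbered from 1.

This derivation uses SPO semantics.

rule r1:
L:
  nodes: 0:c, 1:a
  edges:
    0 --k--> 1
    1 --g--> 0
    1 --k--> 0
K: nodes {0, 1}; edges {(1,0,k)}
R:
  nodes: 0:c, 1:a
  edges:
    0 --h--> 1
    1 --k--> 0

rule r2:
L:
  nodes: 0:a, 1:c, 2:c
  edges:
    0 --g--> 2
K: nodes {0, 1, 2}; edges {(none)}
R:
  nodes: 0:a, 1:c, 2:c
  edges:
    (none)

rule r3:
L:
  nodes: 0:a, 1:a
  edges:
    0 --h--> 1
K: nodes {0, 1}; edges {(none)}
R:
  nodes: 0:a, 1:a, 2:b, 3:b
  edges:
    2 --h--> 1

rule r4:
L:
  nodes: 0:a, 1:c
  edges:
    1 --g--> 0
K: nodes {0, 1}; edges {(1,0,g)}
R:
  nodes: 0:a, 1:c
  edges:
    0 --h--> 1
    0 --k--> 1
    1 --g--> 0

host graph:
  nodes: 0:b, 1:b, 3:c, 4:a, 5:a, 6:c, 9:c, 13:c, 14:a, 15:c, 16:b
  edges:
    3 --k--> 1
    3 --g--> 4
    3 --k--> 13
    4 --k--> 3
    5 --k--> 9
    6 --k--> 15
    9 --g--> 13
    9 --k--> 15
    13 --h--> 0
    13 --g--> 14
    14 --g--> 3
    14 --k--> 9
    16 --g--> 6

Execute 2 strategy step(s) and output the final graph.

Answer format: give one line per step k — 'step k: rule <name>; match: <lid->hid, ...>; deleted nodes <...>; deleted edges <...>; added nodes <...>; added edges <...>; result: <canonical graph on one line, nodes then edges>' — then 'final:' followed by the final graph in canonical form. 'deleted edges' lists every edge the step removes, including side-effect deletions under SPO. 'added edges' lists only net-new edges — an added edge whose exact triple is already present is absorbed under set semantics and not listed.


step 1: rule r2; match: 0->14, 1->6, 2->3; deleted nodes (none); deleted edges (14,3,g); added nodes (none); added edges (none); result: nodes: 0:b, 1:b, 3:c, 4:a, 5:a, 6:c, 9:c, 13:c, 14:a, 15:c, 16:b edges: (3,1,k); (3,4,g); (3,13,k); (4,3,k); (5,9,k); (6,15,k); (9,13,g); (9,15,k); (13,0,h); (13,14,g); (14,9,k); (16,6,g)
step 2: rule r4; match: 0->4, 1->3; deleted nodes (none); deleted edges (none); added nodes (none); added edges (4,3,h); result: nodes: 0:b, 1:b, 3:c, 4:a, 5:a, 6:c, 9:c, 13:c, 14:a, 15:c, 16:b edges: (3,1,k); (3,4,g); (3,13,k); (4,3,h); (4,3,k); (5,9,k); (6,15,k); (9,13,g); (9,15,k); (13,0,h); (13,14,g); (14,9,k); (16,6,g)
final:
nodes: 0:b, 1:b, 3:c, 4:a, 5:a, 6:c, 9:c, 13:c, 14:a, 15:c, 16:b
edges: (3,1,k); (3,4,g); (3,13,k); (4,3,h); (4,3,k); (5,9,k); (6,15,k); (9,13,g); (9,15,k); (13,0,h); (13,14,g); (14,9,k); (16,6,g)


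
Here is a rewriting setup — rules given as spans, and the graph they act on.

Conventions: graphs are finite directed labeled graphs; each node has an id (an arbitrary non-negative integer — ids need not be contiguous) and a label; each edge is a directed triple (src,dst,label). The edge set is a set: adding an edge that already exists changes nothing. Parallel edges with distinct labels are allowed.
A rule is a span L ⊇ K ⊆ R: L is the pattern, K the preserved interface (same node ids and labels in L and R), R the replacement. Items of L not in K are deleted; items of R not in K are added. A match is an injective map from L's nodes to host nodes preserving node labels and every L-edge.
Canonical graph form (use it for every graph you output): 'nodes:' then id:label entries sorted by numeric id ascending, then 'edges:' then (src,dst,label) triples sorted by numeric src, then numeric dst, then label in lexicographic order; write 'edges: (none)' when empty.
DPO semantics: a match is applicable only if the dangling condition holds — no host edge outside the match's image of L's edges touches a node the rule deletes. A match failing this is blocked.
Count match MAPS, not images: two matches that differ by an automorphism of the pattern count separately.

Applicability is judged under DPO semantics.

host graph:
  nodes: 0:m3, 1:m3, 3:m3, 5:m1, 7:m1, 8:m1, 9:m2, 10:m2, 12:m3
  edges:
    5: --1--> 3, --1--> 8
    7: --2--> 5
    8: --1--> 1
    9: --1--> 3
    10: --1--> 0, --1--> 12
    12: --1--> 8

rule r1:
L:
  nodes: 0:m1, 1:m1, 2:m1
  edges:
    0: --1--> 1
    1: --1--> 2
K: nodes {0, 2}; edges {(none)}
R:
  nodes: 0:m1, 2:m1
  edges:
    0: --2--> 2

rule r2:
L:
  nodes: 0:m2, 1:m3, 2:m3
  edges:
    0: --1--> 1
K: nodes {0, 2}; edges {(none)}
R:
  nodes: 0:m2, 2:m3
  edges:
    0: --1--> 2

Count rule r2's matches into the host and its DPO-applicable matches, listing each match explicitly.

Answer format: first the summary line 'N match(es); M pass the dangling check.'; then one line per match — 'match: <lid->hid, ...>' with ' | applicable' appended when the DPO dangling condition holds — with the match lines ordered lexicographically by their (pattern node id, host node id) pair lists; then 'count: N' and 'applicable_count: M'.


9 match(es); 3 pass the dangling check.
match: 0->9, 1->3, 2->0
match: 0->9, 1->3, 2->1
match: 0->9, 1->3, 2->12
match: 0->10, 1->0, 2->1 | applicable
match: 0->10, 1->0, 2->3 | applicable
match: 0->10, 1->0, 2->12 | applicable
match: 0->10, 1->12, 2->0
match: 0->10, 1->12, 2->1
match: 0->10, 1->12, 2->3
count: 9
applicable_count: 3


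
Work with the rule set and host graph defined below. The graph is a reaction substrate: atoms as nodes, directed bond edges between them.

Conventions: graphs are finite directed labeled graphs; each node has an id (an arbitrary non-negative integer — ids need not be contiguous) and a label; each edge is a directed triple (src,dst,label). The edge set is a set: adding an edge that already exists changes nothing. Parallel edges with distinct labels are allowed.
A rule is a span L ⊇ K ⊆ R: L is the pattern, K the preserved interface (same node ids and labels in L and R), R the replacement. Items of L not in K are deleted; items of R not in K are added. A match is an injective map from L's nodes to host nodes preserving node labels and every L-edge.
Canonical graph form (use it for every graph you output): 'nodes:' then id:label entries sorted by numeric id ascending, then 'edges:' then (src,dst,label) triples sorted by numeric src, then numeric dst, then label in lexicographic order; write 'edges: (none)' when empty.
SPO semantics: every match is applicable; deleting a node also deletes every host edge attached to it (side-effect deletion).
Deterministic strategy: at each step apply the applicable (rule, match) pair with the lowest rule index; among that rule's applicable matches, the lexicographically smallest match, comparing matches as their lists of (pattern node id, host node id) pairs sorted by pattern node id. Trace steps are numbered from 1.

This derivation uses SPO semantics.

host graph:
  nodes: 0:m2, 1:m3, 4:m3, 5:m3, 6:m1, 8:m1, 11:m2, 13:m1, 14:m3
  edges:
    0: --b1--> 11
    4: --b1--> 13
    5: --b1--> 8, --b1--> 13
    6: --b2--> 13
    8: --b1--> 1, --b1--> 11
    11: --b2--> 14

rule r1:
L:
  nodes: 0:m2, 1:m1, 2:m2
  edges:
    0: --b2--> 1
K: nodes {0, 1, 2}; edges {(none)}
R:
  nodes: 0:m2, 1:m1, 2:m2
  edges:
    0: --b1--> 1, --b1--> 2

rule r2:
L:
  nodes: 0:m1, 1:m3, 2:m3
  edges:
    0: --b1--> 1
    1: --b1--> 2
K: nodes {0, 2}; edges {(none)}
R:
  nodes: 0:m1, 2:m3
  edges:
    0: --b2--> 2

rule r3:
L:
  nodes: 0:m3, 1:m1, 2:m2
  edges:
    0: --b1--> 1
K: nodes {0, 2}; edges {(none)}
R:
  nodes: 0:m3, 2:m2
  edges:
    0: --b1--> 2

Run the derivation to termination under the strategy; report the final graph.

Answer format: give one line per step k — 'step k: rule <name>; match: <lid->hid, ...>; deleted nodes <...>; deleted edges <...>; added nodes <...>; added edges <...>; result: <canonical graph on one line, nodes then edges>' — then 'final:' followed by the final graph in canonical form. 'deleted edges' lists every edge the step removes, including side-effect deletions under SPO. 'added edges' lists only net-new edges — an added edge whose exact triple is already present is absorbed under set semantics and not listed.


step 1: rule r3; match: 0->4, 1->13, 2->0; deleted nodes 13; deleted edges (4,13,b1); (5,13,b1); (6,13,b2); added nodes (none); added edges (4,0,b1); result: nodes: 0:m2, 1:m3, 4:m3, 5:m3, 6:m1, 8:m1, 11:m2, 14:m3 edges: (0,11,b1); (4,0,b1); (5,8,b1); (8,1,b1); (8,11,b1); (11,14,b2)
step 2: rule r3; match: 0->5, 1->8, 2->0; deleted nodes 8; deleted edges (5,8,b1); (8,1,b1); (8,11,b1); added nodes (none); added edges (5,0,b1); result: nodes: 0:m2, 1:m3, 4:m3, 5:m3, 6:m1, 11:m2, 14:m3 edges: (0,11,b1); (4,0,b1); (5,0,b1); (11,14,b2)
final:
nodes: 0:m2, 1:m3, 4:m3, 5:m3, 6:m1, 11:m2, 14:m3
edges: (0,11,b1); (4,0,b1); (5,0,b1); (11,14,b2)


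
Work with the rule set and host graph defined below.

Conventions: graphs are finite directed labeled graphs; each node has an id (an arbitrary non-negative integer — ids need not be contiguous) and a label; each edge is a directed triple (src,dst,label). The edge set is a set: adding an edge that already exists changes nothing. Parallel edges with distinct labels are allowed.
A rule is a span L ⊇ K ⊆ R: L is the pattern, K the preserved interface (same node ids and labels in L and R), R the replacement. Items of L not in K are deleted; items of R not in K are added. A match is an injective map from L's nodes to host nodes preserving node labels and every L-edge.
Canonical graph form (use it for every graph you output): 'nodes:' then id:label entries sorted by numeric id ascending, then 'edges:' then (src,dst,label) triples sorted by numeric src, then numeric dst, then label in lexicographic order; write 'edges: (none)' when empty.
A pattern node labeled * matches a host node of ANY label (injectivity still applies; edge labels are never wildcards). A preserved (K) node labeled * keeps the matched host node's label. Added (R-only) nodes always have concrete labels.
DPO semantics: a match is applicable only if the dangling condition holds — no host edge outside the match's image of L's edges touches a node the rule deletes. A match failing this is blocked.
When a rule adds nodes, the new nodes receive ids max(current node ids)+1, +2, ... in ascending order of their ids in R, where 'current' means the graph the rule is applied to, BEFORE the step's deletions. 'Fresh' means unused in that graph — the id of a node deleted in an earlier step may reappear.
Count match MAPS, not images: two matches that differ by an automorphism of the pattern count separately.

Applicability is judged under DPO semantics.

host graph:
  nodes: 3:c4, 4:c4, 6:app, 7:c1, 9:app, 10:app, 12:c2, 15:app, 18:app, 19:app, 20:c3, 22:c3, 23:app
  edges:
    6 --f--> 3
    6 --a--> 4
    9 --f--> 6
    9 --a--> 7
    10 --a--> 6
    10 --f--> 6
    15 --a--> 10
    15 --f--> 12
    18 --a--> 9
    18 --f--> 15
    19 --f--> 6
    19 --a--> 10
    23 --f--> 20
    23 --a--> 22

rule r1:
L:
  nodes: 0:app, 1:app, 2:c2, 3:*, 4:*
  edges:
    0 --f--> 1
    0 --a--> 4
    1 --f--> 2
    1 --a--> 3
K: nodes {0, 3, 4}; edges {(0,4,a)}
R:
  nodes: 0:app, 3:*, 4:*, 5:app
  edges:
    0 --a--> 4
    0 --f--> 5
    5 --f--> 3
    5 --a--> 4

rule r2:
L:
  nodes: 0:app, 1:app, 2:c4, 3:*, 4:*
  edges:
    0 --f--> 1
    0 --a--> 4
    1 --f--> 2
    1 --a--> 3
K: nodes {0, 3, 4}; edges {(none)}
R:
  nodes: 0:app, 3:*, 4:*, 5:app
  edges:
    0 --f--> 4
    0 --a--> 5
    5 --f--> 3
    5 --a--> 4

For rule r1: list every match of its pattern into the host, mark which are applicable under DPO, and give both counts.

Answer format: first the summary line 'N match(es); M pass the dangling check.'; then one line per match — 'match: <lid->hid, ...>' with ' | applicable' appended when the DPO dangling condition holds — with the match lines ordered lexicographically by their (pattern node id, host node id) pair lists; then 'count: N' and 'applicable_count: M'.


1 match(es); 1 pass the dangling check.
match: 0->18, 1->15, 2->12, 3->10, 4->9 | applicable
count: 1
applicable_count: 1


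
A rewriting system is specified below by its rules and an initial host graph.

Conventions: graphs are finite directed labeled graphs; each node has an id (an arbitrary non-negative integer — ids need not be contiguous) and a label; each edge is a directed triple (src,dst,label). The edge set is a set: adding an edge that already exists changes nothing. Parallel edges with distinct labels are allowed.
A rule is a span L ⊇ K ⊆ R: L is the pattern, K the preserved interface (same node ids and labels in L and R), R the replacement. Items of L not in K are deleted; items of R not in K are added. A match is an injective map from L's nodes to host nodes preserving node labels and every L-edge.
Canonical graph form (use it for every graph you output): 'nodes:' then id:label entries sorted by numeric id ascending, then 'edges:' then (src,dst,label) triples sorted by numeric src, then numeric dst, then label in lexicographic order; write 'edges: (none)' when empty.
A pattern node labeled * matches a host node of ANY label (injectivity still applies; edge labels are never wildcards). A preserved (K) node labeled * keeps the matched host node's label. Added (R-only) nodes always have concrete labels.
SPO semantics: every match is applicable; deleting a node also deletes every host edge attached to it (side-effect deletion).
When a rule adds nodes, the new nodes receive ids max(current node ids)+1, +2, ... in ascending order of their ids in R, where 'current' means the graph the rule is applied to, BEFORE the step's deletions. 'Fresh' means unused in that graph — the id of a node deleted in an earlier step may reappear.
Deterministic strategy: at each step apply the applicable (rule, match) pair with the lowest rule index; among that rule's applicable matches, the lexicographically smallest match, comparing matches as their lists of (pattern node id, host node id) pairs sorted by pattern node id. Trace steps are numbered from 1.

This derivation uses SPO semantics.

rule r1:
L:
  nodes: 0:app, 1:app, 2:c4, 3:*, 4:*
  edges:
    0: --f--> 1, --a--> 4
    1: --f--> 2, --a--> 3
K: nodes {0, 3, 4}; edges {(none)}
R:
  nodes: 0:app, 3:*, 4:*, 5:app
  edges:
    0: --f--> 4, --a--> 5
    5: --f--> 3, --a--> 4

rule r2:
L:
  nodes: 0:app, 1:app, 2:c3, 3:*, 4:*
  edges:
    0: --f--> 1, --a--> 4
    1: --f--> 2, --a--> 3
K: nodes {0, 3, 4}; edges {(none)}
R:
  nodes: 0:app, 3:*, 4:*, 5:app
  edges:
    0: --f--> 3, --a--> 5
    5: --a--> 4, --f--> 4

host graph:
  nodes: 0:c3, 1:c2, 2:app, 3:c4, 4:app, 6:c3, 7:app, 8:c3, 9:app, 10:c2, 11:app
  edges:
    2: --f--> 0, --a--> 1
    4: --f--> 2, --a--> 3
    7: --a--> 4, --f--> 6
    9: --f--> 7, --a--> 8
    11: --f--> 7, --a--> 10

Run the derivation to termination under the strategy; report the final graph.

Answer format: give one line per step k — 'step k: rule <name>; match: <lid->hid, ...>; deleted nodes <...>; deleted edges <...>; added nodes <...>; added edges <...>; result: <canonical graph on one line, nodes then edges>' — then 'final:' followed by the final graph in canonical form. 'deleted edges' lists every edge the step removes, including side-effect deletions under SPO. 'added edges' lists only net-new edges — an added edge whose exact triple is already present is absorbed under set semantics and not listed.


step 1: rule r2; match: 0->4, 1->2, 2->0, 3->1, 4->3; deleted nodes 0, 2; deleted edges (2,0,f); (2,1,a); (4,2,f); (4,3,a); added nodes 12; added edges (4,1,f); (4,12,a); (12,3,a); (12,3,f); result: nodes: 1:c2, 3:c4, 4:app, 6:c3, 7:app, 8:c3, 9:app, 10:c2, 11:app, 12:app edges: (4,1,f); (4,12,a); (7,4,a); (7,6,f); (9,7,f); (9,8,a); (11,7,f); (11,10,a); (12,3,a); (12,3,f)
step 2: rule r2; match: 0->9, 1->7, 2->6, 3->4, 4->8; deleted nodes 6, 7; deleted edges (7,4,a); (7,6,f); (9,7,f); (9,8,a); (11,7,f); added nodes 13; added edges (9,4,f); (9,13,a); (13,8,a); (13,8,f); result: nodes: 1:c2, 3:c4, 4:app, 8:c3, 9:app, 10:c2, 11:app, 12:app, 13:app edges: (4,1,f); (4,12,a); (9,4,f); (9,13,a); (11,10,a); (12,3,a); (12,3,f); (13,8,a); (13,8,f)
final:
nodes: 1:c2, 3:c4, 4:app, 8:c3, 9:app, 10:c2, 11:app, 12:app, 13:app
edges: (4,1,f); (4,12,a); (9,4,f); (9,13,a); (11,10,a); (12,3,a); (12,3,f); (13,8,a); (13,8,f)


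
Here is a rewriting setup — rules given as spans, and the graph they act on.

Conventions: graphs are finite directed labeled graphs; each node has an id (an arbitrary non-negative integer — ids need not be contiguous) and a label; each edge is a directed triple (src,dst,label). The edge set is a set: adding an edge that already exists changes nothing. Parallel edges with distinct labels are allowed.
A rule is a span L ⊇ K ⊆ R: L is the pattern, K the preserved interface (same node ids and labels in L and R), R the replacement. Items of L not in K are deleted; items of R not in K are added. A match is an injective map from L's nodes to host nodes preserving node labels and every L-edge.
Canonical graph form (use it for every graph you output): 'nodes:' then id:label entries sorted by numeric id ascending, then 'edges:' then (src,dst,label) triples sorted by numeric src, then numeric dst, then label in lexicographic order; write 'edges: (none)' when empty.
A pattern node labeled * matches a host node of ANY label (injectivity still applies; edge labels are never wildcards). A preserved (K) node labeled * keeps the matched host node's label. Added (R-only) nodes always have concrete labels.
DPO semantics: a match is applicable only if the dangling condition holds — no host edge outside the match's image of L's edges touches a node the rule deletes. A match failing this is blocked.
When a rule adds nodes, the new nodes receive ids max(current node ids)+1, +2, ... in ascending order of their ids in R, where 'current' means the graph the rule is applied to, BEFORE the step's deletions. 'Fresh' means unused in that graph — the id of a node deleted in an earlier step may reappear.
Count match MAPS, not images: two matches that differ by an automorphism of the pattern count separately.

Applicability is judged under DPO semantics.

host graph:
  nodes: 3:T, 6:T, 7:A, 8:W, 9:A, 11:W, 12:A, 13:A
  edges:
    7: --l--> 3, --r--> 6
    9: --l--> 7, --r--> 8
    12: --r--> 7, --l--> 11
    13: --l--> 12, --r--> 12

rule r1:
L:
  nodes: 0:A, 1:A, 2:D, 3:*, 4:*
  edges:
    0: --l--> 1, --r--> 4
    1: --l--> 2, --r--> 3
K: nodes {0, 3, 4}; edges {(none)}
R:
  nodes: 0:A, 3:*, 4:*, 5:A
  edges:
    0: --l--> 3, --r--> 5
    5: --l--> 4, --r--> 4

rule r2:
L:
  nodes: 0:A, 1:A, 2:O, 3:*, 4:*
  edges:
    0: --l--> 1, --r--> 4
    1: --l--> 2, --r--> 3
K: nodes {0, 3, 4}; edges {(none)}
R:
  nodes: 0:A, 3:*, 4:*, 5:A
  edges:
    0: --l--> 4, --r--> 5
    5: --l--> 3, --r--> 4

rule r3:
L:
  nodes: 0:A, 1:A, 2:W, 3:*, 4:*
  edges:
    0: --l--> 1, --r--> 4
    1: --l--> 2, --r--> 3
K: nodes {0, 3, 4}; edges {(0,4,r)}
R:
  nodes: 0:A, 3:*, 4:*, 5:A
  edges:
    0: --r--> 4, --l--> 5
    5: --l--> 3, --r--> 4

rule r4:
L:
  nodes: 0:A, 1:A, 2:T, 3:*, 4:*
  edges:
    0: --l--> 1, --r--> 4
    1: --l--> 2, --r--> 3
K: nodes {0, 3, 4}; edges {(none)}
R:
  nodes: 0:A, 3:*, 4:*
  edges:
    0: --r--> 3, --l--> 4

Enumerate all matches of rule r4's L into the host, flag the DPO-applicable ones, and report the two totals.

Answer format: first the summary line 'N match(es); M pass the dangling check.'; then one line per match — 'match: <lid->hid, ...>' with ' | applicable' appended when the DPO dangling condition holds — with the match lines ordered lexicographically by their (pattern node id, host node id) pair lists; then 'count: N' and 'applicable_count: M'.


1 match(es); 0 pass the dangling check.
match: 0->9, 1->7, 2->3, 3->6, 4->8
count: 1
applicable_count: 0
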